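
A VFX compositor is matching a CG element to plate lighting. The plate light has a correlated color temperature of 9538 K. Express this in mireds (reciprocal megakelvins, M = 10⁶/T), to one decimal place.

104.8 mireds

M = 10⁶ / 9538 = 104.844 → 104.8 mireds.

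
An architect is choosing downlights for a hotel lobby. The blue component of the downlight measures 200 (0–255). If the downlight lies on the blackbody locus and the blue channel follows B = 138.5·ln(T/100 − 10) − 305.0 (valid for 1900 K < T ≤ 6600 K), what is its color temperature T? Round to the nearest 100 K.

4800 K

ln(t − 10) = (200 + 305.0) / 138.5 = 3.6462.
t − 10 = e^3.6462 = 38.329, so t = 48.329.
T = 100·t = 4833 K → 4800 K to the nearest 100 K.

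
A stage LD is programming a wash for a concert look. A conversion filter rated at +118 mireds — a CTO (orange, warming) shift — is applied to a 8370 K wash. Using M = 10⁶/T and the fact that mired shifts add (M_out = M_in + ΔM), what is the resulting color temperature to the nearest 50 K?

4200 K

M_in = 10⁶/8370 = 119.47 mireds.
M_out = 119.47 + (+118) = 237.47 mireds.
T_out = 10⁶/237.47 = 4211.0 K → 4200 K.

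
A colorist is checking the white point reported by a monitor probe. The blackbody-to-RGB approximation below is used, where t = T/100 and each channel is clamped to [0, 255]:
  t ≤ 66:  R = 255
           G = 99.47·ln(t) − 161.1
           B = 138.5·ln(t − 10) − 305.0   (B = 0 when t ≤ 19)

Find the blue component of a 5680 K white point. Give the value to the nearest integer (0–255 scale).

t = 5680/100 = 56.8; the t ≤ 66 branch applies.
B = 138.5·ln(56.8 − 10) − 305.0 = 138.5·ln 46.8 − 305.0 = 138.5·3.8459 − 305.0 = 227.655.
Rounded: 228.

228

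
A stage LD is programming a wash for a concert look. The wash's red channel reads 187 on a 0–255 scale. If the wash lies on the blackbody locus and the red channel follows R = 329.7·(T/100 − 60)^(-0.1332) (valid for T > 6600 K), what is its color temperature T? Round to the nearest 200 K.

13000 K

(t − 60)^(-0.1332) = 187/329.7 = 0.56718.
t − 60 = 0.56718^(1/-0.1332) = 0.56718^(-7.508) = 70.620, so t = 130.620.
T = 100·t = 13062 K → 13000 K to the nearest 200 K.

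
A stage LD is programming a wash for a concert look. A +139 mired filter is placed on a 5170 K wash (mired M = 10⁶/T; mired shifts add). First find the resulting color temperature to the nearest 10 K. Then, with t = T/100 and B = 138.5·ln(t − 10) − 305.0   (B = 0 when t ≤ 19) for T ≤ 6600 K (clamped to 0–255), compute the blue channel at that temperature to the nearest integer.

111

M_in = 10⁶/5170 = 193.42; M_out = 193.42 + (+139) = 332.42.
T_out = 10⁶/332.42 = 3008.2 K → 3010 K; t = 30.1.
B = 138.5·ln(30.1 − 10) − 305.0 = 138.5·ln 20.1 − 305.0 = 138.5·3.0007 − 305.0 = 110.600.
Rounded: 111.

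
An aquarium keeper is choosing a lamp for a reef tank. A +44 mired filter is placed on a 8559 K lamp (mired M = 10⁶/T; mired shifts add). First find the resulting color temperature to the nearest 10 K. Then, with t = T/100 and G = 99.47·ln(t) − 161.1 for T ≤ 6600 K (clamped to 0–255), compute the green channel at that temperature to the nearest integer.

250

M_in = 10⁶/8559 = 116.84; M_out = 116.84 + (+44) = 160.84.
T_out = 10⁶/160.84 = 6217.5 K → 6220 K; t = 62.2.
G = 99.47·ln 62.2 − 161.1 = 99.47·4.1304 − 161.1 = 249.746.
Rounded: 250.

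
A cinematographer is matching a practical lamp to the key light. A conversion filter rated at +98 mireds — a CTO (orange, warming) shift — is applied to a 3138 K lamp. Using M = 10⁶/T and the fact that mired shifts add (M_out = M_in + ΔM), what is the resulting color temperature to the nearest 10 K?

2400 K

M_in = 10⁶/3138 = 318.67 mireds.
M_out = 318.67 + (+98) = 416.67 mireds.
T_out = 10⁶/416.67 = 2400.0 K → 2400 K.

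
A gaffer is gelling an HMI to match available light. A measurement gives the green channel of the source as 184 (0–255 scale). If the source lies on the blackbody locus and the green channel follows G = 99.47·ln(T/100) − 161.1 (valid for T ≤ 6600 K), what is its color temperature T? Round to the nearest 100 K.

ln t = (184 + 161.1) / 99.47 = 3.4694.
t = e^3.4694 = 32.117.
T = 100·t = 3212 K → 3200 K to the nearest 100 K.

3200 K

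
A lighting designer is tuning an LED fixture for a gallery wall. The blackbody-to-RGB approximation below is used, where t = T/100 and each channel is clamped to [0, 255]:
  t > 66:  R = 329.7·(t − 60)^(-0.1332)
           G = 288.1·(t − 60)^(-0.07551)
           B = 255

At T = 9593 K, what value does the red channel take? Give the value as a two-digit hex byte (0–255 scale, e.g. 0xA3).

0xCD

t = 9593/100 = 95.93; the t > 66 branch applies.
R = 329.7·(95.93 − 60)^(-0.1332) = 329.7·35.93^(-0.1332) = 329.7·0.62060 = 204.612.
Rounded: 205; in hex, 0xCD.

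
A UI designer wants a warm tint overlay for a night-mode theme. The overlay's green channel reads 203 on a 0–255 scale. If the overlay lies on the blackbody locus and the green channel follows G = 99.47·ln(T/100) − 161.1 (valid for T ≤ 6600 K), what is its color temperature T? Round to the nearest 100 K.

3900 K

ln t = (203 + 161.1) / 99.47 = 3.6604.
t = e^3.6604 = 38.877.
T = 100·t = 3888 K → 3900 K to the nearest 100 K.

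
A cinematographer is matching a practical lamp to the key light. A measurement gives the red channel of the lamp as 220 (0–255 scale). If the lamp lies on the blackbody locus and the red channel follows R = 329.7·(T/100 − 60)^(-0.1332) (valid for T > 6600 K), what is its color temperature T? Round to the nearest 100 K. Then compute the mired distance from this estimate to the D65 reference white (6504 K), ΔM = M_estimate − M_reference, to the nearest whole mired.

-30 mireds

(t − 60)^(-0.1332) = 220/329.7 = 0.66727.
t − 60 = 0.66727^(1/-0.1332) = 0.66727^(-7.508) = 20.847, so t = 80.847.
T = 100·t = 8085 K → 8100 K to the nearest 100 K.
M_estimate = 10⁶/8100 = 123.46; M_reference = 10⁶/6504 = 153.75.
ΔM = 123.46 − 153.75 = -30.29 → -30 mireds.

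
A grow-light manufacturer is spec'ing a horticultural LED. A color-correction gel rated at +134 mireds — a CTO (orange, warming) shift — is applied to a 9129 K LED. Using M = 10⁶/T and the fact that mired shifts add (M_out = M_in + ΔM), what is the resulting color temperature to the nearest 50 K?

M_in = 10⁶/9129 = 109.54 mireds.
M_out = 109.54 + (+134) = 243.54 mireds.
T_out = 10⁶/243.54 = 4106.1 K → 4100 K.

4100 K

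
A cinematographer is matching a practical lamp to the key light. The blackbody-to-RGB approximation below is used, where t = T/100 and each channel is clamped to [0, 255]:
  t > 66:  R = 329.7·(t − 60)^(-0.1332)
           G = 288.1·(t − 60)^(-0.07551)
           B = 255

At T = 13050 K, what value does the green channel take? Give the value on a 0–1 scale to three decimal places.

t = 13050/100 = 130.5; the t > 66 branch applies.
G = 288.1·(130.5 − 60)^(-0.07551) = 288.1·70.5^(-0.07551) = 288.1·0.72518 = 208.923.
On a 0–1 scale: 208.923/255 = 0.8193 → 0.819.

0.819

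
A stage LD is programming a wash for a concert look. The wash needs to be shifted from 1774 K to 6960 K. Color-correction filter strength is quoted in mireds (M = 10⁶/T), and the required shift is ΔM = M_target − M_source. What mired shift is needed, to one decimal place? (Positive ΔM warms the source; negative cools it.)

-420.0 mireds

M_source = 10⁶/1774 = 563.698; M_target = 10⁶/6960 = 143.678.
ΔM = 143.678 − 563.698 = -420.020 → -420.0 mireds, a cooling shift.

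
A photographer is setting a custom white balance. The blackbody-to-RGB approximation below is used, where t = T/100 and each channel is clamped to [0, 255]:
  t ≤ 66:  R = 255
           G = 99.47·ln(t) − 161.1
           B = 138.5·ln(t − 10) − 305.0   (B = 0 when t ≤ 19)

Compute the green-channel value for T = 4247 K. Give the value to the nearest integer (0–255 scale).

t = 4247/100 = 42.47; the t ≤ 66 branch applies.
G = 99.47·ln 42.47 − 161.1 = 99.47·3.7488 − 161.1 = 211.793.
Rounded: 212.

212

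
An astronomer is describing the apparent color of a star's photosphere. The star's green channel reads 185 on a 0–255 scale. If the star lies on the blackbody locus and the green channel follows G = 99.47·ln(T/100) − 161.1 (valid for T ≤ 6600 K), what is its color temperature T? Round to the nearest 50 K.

3250 K

ln t = (185 + 161.1) / 99.47 = 3.4794.
t = e^3.4794 = 32.442.
T = 100·t = 3244 K → 3250 K to the nearest 50 K.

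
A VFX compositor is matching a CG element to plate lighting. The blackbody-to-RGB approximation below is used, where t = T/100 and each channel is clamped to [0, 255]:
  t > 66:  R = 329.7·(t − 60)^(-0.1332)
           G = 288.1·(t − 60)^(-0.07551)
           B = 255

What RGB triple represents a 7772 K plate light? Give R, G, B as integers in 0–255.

R=225, G=232, B=255

t = 7772/100 = 77.72; the t > 66 branch applies.
R = 329.7·(77.72 − 60)^(-0.1332) = 329.7·17.72^(-0.1332) = 329.7·0.68187 = 224.814.
G = 288.1·(77.72 − 60)^(-0.07551) = 288.1·17.72^(-0.07551) = 288.1·0.80488 = 231.885.
B = 255 by definition for t > 66.
Rounded: (225, 232, 255).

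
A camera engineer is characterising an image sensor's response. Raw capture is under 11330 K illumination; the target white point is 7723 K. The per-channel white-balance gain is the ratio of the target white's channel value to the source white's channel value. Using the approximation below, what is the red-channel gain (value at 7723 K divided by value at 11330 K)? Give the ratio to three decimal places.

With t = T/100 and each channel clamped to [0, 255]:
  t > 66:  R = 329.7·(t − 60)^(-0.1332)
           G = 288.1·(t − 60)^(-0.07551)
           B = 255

At 11330 K (t = 113.3):
  R = 329.7·(113.3 − 60)^(-0.1332) = 329.7·53.3^(-0.1332) = 329.7·0.58884 = 194.142.
At 7723 K (t = 77.23):
  R = 329.7·(77.23 − 60)^(-0.1332) = 329.7·17.23^(-0.1332) = 329.7·0.68443 = 225.655.
Gain = 225.655 / 194.142 = 1.1623 → 1.162.

1.162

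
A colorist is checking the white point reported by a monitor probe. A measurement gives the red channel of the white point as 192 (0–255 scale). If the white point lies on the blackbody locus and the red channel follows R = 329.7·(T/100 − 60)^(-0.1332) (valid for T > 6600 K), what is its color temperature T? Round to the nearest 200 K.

(t − 60)^(-0.1332) = 192/329.7 = 0.58235.
t − 60 = 0.58235^(1/-0.1332) = 0.58235^(-7.508) = 57.929, so t = 117.929.
T = 100·t = 11793 K → 11800 K to the nearest 200 K.

11800 K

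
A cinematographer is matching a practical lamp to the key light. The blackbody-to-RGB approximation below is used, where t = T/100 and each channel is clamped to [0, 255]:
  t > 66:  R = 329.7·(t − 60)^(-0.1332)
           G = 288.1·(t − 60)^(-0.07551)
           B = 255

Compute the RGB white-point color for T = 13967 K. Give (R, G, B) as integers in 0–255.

(184, 207, 255)

t = 13967/100 = 139.67; the t > 66 branch applies.
R = 329.7·(139.67 − 60)^(-0.1332) = 329.7·79.67^(-0.1332) = 329.7·0.55815 = 184.021.
G = 288.1·(139.67 − 60)^(-0.07551) = 288.1·79.67^(-0.07551) = 288.1·0.71851 = 207.003.
B = 255 by definition for t > 66.
Rounded: (184, 207, 255).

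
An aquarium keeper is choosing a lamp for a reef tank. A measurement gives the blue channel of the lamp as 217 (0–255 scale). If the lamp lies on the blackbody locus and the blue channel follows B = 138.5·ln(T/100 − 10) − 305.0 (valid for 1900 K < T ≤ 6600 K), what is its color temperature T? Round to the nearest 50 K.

ln(t − 10) = (217 + 305.0) / 138.5 = 3.7690.
t − 10 = e^3.7690 = 43.335, so t = 53.335.
T = 100·t = 5333 K → 5350 K to the nearest 50 K.

5350 K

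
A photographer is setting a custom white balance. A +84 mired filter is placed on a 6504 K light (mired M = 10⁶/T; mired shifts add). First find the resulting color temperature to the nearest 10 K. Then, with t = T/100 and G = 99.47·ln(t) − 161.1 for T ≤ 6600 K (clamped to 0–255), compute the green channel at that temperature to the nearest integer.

M_in = 10⁶/6504 = 153.75; M_out = 153.75 + (+84) = 237.75.
T_out = 10⁶/237.75 = 4206.1 K → 4210 K; t = 42.1.
G = 99.47·ln 42.1 − 161.1 = 99.47·3.7400 − 161.1 = 210.923.
Rounded: 211.

211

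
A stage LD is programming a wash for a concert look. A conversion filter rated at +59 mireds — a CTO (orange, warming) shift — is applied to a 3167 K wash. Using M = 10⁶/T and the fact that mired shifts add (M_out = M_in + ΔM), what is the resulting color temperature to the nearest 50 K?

M_in = 10⁶/3167 = 315.76 mireds.
M_out = 315.76 + (+59) = 374.76 mireds.
T_out = 10⁶/374.76 = 2668.4 K → 2650 K.

2650 K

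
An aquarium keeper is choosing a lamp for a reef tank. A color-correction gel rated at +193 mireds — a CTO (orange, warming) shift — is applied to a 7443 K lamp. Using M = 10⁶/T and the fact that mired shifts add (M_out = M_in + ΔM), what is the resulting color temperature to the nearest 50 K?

M_in = 10⁶/7443 = 134.35 mireds.
M_out = 134.35 + (+193) = 327.35 mireds.
T_out = 10⁶/327.35 = 3054.8 K → 3050 K.

3050 K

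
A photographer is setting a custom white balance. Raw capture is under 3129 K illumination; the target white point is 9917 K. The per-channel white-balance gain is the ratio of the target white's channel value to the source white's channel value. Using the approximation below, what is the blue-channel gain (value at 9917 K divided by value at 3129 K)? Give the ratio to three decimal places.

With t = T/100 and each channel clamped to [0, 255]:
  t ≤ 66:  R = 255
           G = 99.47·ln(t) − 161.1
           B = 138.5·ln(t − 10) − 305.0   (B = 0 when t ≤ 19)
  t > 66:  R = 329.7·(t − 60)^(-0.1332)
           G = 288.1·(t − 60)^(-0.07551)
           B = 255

At 3129 K (t = 31.29):
  B = 138.5·ln(31.29 − 10) − 305.0 = 138.5·ln 21.29 − 305.0 = 138.5·3.0582 − 305.0 = 118.566.
At 9917 K (t = 99.17):
  B = 255 by definition for t > 66.
Gain = 255.000 / 118.566 = 2.1507 → 2.151.

2.151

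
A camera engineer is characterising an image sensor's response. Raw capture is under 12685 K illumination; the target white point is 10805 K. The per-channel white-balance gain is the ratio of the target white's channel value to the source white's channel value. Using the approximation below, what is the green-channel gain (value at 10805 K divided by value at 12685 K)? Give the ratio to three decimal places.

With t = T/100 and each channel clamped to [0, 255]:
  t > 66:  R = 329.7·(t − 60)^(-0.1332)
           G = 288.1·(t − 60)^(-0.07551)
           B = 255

1.025

At 12685 K (t = 126.85):
  G = 288.1·(126.85 − 60)^(-0.07551) = 288.1·66.85^(-0.07551) = 288.1·0.72809 = 209.763.
At 10805 K (t = 108.05):
  G = 288.1·(108.05 − 60)^(-0.07551) = 288.1·48.05^(-0.07551) = 288.1·0.74648 = 215.059.
Gain = 215.059 / 209.763 = 1.0252 → 1.025.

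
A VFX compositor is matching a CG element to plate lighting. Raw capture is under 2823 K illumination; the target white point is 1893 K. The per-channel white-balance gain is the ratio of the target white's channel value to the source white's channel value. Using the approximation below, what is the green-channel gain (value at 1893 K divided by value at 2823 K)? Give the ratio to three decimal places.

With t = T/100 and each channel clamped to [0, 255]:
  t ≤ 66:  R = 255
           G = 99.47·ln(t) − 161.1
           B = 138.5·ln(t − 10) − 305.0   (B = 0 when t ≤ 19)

0.768

At 2823 K (t = 28.23):
  G = 99.47·ln 28.23 − 161.1 = 99.47·3.3404 − 161.1 = 171.168.
At 1893 K (t = 18.93):
  G = 99.47·ln 18.93 − 161.1 = 99.47·2.9407 − 161.1 = 131.416.
Gain = 131.416 / 171.168 = 0.7678 → 0.768.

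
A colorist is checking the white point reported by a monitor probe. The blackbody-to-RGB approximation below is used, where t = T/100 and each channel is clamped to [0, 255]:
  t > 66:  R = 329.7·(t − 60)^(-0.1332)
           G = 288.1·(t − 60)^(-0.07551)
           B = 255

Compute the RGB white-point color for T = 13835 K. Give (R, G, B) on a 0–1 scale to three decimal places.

(0.723, 0.813, 1.000)

t = 13835/100 = 138.35; the t > 66 branch applies.
R = 329.7·(138.35 − 60)^(-0.1332) = 329.7·78.35^(-0.1332) = 329.7·0.55939 = 184.431.
G = 288.1·(138.35 − 60)^(-0.07551) = 288.1·78.35^(-0.07551) = 288.1·0.71942 = 207.264.
B = 255 by definition for t > 66.
Dividing each by 255: (0.7233, 0.8128, 1.0000) → (0.723, 0.813, 1.000).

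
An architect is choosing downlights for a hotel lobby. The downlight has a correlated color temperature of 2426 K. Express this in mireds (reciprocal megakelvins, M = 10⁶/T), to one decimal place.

412.2 mireds

M = 10⁶ / 2426 = 412.201 → 412.2 mireds.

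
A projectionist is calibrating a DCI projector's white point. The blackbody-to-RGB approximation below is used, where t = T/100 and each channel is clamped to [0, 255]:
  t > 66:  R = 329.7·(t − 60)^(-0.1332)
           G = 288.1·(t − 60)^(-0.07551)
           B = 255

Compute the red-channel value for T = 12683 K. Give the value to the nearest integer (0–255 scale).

t = 12683/100 = 126.83; the t > 66 branch applies.
R = 329.7·(126.83 − 60)^(-0.1332) = 329.7·66.83^(-0.1332) = 329.7·0.57137 = 188.379.
Rounded: 188.

188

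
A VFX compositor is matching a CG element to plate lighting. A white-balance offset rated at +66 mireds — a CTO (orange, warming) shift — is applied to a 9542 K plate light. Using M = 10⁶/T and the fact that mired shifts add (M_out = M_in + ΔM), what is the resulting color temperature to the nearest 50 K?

M_in = 10⁶/9542 = 104.80 mireds.
M_out = 104.80 + (+66) = 170.80 mireds.
T_out = 10⁶/170.80 = 5854.8 K → 5850 K.

5850 K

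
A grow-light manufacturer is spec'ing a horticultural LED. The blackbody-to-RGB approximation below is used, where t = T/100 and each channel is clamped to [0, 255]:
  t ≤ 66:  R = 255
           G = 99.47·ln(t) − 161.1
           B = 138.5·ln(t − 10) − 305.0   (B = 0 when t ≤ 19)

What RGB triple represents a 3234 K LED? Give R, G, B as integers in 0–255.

t = 3234/100 = 32.34; the t ≤ 66 branch applies.
R = 255 by definition for t ≤ 66.
G = 99.47·ln 32.34 − 161.1 = 99.47·3.4763 − 161.1 = 184.688.
B = 138.5·ln(32.34 − 10) − 305.0 = 138.5·ln 22.34 − 305.0 = 138.5·3.1064 − 305.0 = 125.233.
Rounded: (255, 185, 125).

R=255, G=185, B=125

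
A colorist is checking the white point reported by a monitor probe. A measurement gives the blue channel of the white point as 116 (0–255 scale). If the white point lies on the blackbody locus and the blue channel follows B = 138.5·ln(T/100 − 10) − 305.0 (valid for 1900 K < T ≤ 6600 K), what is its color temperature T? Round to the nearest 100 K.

3100 K

ln(t − 10) = (116 + 305.0) / 138.5 = 3.0397.
t − 10 = e^3.0397 = 20.899, so t = 30.899.
T = 100·t = 3090 K → 3100 K to the nearest 100 K.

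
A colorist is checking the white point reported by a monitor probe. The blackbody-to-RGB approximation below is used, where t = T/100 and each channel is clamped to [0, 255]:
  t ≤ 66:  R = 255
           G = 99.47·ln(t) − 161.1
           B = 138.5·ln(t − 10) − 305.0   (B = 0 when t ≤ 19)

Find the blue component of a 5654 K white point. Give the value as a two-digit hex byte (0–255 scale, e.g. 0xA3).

0xE3

t = 5654/100 = 56.54; the t ≤ 66 branch applies.
B = 138.5·ln(56.54 − 10) − 305.0 = 138.5·ln 46.54 − 305.0 = 138.5·3.8403 − 305.0 = 226.883.
Rounded: 227; in hex, 0xE3.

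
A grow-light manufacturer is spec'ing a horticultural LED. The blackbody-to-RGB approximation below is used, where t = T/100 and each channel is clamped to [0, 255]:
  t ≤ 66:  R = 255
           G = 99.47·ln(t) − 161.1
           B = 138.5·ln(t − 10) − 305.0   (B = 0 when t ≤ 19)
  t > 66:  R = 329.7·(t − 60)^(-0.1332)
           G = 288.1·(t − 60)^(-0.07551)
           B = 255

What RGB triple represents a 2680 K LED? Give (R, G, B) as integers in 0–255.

t = 2680/100 = 26.8; the t ≤ 66 branch applies.
R = 255 by definition for t ≤ 66.
G = 99.47·ln 26.8 − 161.1 = 99.47·3.2884 − 161.1 = 165.997.
B = 138.5·ln(26.8 − 10) − 305.0 = 138.5·ln 16.8 − 305.0 = 138.5·2.8214 − 305.0 = 85.761.
Rounded: (255, 166, 86).

(255, 166, 86)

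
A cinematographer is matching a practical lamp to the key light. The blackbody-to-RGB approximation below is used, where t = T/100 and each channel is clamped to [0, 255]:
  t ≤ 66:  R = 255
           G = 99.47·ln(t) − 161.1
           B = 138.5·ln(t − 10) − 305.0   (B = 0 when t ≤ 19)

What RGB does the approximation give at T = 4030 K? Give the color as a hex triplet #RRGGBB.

t = 4030/100 = 40.3; the t ≤ 66 branch applies.
R = 255 by definition for t ≤ 66.
G = 99.47·ln 40.3 − 161.1 = 99.47·3.6964 − 161.1 = 206.576.
B = 138.5·ln(40.3 − 10) − 305.0 = 138.5·ln 30.3 − 305.0 = 138.5·3.4111 − 305.0 = 167.444.
Rounded: (255, 207, 167).
In hex: #FFCFA7.

#FFCFA7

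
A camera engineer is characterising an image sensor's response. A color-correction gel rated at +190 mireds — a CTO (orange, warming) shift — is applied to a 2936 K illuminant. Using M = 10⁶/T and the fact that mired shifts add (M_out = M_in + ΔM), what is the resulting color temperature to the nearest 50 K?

M_in = 10⁶/2936 = 340.60 mireds.
M_out = 340.60 + (+190) = 530.60 mireds.
T_out = 10⁶/530.60 = 1884.7 K → 1900 K.

1900 K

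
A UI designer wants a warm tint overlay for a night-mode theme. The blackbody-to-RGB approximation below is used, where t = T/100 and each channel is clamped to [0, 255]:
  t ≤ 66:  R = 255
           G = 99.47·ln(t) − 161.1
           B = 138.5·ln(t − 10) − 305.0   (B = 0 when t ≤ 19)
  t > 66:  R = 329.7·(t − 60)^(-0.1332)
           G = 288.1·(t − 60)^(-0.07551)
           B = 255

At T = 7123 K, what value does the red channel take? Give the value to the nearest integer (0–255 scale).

239

t = 7123/100 = 71.23; the t > 66 branch applies.
R = 329.7·(71.23 − 60)^(-0.1332) = 329.7·11.23^(-0.1332) = 329.7·0.72459 = 238.896.
Rounded: 239.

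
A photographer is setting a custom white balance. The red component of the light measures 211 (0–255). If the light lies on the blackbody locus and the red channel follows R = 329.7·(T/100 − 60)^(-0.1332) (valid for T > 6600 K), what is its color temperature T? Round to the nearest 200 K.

(t − 60)^(-0.1332) = 211/329.7 = 0.63998.
t − 60 = 0.63998^(1/-0.1332) = 0.63998^(-7.508) = 28.525, so t = 88.525.
T = 100·t = 8853 K → 8800 K to the nearest 200 K.

8800 K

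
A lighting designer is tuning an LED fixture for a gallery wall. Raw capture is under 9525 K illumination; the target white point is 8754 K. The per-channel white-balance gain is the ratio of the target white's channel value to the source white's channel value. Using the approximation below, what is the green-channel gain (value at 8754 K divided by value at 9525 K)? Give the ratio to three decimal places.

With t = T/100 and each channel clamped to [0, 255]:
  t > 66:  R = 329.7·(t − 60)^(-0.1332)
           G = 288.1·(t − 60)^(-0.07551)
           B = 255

At 9525 K (t = 95.25):
  G = 288.1·(95.25 − 60)^(-0.07551) = 288.1·35.25^(-0.07551) = 288.1·0.76414 = 220.149.
At 8754 K (t = 87.54):
  G = 288.1·(87.54 − 60)^(-0.07551) = 288.1·27.54^(-0.07551) = 288.1·0.77852 = 224.291.
Gain = 224.291 / 220.149 = 1.0188 → 1.019.

1.019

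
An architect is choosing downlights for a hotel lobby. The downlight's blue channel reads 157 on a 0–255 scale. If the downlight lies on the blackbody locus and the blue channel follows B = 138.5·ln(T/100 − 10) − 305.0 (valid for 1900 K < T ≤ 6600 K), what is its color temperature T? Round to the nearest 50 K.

3800 K

ln(t − 10) = (157 + 305.0) / 138.5 = 3.3357.
t − 10 = e^3.3357 = 28.099, so t = 38.099.
T = 100·t = 3810 K → 3800 K to the nearest 50 K.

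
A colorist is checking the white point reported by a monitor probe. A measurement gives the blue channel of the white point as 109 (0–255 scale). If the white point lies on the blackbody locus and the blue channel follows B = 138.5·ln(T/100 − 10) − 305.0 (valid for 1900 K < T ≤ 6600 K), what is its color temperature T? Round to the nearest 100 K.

ln(t − 10) = (109 + 305.0) / 138.5 = 2.9892.
t − 10 = e^2.9892 = 19.869, so t = 29.869.
T = 100·t = 2987 K → 3000 K to the nearest 100 K.

3000 K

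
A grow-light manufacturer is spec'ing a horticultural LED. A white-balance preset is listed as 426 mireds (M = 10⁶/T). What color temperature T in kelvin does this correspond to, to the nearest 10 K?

2350 K

T = 10⁶ / 426 = 2347.42 K → 2350 K.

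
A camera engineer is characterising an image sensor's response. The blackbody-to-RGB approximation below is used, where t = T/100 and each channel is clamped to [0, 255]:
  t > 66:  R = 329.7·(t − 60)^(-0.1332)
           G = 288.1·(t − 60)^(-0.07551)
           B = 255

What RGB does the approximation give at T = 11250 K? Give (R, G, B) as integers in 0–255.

t = 11250/100 = 112.5; the t > 66 branch applies.
R = 329.7·(112.5 − 60)^(-0.1332) = 329.7·52.5^(-0.1332) = 329.7·0.59003 = 194.533.
G = 288.1·(112.5 − 60)^(-0.07551) = 288.1·52.5^(-0.07551) = 288.1·0.74150 = 213.626.
B = 255 by definition for t > 66.
Rounded: (195, 214, 255).

(195, 214, 255)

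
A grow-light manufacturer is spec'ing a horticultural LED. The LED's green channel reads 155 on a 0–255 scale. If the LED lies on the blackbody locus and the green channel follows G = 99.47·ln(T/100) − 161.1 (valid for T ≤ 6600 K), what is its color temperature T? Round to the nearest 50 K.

2400 K

ln t = (155 + 161.1) / 99.47 = 3.1778.
t = e^3.1778 = 23.995.
T = 100·t = 2399 K → 2400 K to the nearest 50 K.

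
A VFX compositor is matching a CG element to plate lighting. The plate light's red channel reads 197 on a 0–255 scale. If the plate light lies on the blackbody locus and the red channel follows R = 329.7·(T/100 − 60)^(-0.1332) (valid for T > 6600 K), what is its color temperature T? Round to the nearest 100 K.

10800 K

(t − 60)^(-0.1332) = 197/329.7 = 0.59751.
t − 60 = 0.59751^(1/-0.1332) = 0.59751^(-7.508) = 47.761, so t = 107.761.
T = 100·t = 10776 K → 10800 K to the nearest 100 K.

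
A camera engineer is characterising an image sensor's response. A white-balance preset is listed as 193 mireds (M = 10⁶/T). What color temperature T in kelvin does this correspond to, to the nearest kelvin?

T = 10⁶ / 193 = 5181.35 K → 5181 K.

5181 K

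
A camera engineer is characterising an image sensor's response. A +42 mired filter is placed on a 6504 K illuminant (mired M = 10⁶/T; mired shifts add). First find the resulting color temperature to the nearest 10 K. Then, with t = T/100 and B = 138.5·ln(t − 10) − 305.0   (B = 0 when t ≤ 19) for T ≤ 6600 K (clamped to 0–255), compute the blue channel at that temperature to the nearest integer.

210

M_in = 10⁶/6504 = 153.75; M_out = 153.75 + (+42) = 195.75.
T_out = 10⁶/195.75 = 5108.5 K → 5110 K; t = 51.1.
B = 138.5·ln(51.1 − 10) − 305.0 = 138.5·ln 41.1 − 305.0 = 138.5·3.7160 − 305.0 = 209.667.
Rounded: 210.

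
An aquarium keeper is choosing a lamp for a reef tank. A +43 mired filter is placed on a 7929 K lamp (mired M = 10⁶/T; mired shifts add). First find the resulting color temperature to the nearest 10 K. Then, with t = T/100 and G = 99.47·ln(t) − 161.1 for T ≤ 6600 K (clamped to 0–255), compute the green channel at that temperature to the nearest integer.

M_in = 10⁶/7929 = 126.12; M_out = 126.12 + (+43) = 169.12.
T_out = 10⁶/169.12 = 5913.0 K → 5910 K; t = 59.1.
G = 99.47·ln 59.1 − 161.1 = 99.47·4.0792 − 161.1 = 244.661.
Rounded: 245.

245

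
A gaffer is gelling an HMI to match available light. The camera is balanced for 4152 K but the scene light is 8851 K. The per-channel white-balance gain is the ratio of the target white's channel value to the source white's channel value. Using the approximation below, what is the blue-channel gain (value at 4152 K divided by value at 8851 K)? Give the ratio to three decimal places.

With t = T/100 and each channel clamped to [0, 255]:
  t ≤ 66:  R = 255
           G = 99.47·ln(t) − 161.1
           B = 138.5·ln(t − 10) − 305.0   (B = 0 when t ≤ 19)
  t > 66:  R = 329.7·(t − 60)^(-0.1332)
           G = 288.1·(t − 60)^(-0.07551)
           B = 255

0.678

At 8851 K (t = 88.51):
  B = 255 by definition for t > 66.
At 4152 K (t = 41.52):
  B = 138.5·ln(41.52 − 10) − 305.0 = 138.5·ln 31.52 − 305.0 = 138.5·3.4506 − 305.0 = 172.911.
Gain = 172.911 / 255.000 = 0.6781 → 0.678.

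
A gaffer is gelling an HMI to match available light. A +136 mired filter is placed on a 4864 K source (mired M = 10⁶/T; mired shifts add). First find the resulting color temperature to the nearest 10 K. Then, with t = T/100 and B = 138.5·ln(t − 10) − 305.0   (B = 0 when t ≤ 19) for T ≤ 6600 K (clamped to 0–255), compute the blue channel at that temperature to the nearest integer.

105

M_in = 10⁶/4864 = 205.59; M_out = 205.59 + (+136) = 341.59.
T_out = 10⁶/341.59 = 2927.5 K → 2930 K; t = 29.3.
B = 138.5·ln(29.3 − 10) − 305.0 = 138.5·ln 19.3 − 305.0 = 138.5·2.9601 − 305.0 = 104.975.
Rounded: 105.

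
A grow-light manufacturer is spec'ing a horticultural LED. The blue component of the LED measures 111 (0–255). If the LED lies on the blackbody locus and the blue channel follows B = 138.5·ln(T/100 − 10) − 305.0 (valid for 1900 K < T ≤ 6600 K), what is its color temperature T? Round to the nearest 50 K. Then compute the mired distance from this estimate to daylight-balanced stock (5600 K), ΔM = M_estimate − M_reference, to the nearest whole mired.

+155 mireds

ln(t − 10) = (111 + 305.0) / 138.5 = 3.0036.
t − 10 = e^3.0036 = 20.158, so t = 30.158.
T = 100·t = 3016 K → 3000 K to the nearest 50 K.
M_estimate = 10⁶/3000 = 333.33; M_reference = 10⁶/5600 = 178.57.
ΔM = 333.33 − 178.57 = 154.76 → +155 mireds.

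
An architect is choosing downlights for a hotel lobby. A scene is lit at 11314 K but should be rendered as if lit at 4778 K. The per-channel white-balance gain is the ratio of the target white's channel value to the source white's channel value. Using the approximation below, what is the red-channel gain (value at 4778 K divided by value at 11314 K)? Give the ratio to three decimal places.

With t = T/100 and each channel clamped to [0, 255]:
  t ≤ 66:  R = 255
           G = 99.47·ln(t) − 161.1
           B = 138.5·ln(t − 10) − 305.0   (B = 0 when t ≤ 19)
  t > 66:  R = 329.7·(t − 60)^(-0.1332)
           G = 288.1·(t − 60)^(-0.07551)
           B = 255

1.313

At 11314 K (t = 113.14):
  R = 329.7·(113.14 − 60)^(-0.1332) = 329.7·53.14^(-0.1332) = 329.7·0.58908 = 194.219.
At 4778 K (t = 47.78):
  R = 255 by definition for t ≤ 66.
Gain = 255.000 / 194.219 = 1.3129 → 1.313.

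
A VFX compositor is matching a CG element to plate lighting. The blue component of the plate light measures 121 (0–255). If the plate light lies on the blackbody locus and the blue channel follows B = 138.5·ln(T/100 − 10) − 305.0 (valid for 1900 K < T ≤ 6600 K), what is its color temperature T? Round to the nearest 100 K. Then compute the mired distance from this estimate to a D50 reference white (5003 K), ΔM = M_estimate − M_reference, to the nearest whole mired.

ln(t − 10) = (121 + 305.0) / 138.5 = 3.0758.
t − 10 = e^3.0758 = 21.667, so t = 31.667.
T = 100·t = 3167 K → 3200 K to the nearest 100 K.
M_estimate = 10⁶/3200 = 312.50; M_reference = 10⁶/5003 = 199.88.
ΔM = 312.50 − 199.88 = 112.62 → +113 mireds.

+113 mireds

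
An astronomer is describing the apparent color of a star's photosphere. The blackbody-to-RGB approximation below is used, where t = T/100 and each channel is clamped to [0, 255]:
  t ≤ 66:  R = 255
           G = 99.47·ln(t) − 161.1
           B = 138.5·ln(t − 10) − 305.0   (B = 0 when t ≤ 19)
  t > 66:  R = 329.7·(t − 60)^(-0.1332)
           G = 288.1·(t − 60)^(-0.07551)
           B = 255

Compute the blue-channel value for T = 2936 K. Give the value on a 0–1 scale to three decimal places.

0.413

t = 2936/100 = 29.36; the t ≤ 66 branch applies.
B = 138.5·ln(29.36 − 10) − 305.0 = 138.5·ln 19.36 − 305.0 = 138.5·2.9632 − 305.0 = 105.404.
On a 0–1 scale: 105.404/255 = 0.4134 → 0.413.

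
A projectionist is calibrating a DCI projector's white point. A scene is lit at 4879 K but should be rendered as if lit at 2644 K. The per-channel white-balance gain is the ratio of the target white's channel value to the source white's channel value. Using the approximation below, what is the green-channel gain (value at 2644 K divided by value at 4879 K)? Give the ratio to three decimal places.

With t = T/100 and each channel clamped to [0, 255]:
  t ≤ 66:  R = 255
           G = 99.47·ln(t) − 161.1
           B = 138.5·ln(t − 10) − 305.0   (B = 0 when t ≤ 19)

0.730

At 4879 K (t = 48.79):
  G = 99.47·ln 48.79 − 161.1 = 99.47·3.8875 − 161.1 = 225.592.
At 2644 K (t = 26.44):
  G = 99.47·ln 26.44 − 161.1 = 99.47·3.2749 − 161.1 = 164.652.
Gain = 164.652 / 225.592 = 0.7299 → 0.730.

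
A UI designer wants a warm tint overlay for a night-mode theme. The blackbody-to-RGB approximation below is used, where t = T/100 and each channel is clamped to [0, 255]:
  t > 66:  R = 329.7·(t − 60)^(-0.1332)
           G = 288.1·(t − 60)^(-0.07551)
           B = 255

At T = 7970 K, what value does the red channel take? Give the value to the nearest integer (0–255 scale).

222

t = 7970/100 = 79.7; the t > 66 branch applies.
R = 329.7·(79.7 − 60)^(-0.1332) = 329.7·19.7^(-0.1332) = 329.7·0.67232 = 221.664.
Rounded: 222.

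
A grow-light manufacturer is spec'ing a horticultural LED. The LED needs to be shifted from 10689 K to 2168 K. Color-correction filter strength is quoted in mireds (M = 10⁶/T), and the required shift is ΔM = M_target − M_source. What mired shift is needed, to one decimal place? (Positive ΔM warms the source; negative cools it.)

M_source = 10⁶/10689 = 93.554; M_target = 10⁶/2168 = 461.255.
ΔM = 461.255 − 93.554 = 367.700 → +367.7 mireds, a warming shift.

+367.7 mireds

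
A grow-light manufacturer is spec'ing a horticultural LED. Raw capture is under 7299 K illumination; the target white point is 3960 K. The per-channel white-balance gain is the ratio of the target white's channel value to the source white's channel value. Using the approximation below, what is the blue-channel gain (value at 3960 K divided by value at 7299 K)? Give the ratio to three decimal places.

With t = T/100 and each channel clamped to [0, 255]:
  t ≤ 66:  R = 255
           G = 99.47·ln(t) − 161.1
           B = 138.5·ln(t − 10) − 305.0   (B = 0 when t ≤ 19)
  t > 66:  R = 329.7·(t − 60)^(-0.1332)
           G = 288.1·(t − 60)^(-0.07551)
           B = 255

0.644

At 7299 K (t = 72.99):
  B = 255 by definition for t > 66.
At 3960 K (t = 39.6):
  B = 138.5·ln(39.6 − 10) − 305.0 = 138.5·ln 29.6 − 305.0 = 138.5·3.3878 − 305.0 = 164.207.
Gain = 164.207 / 255.000 = 0.6439 → 0.644.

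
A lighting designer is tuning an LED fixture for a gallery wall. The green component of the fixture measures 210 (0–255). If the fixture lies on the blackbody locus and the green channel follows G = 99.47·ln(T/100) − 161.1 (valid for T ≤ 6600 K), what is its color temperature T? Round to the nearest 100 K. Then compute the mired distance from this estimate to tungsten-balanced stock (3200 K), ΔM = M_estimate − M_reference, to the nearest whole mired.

ln t = (210 + 161.1) / 99.47 = 3.7308.
t = e^3.7308 = 41.711.
T = 100·t = 4171 K → 4200 K to the nearest 100 K.
M_estimate = 10⁶/4200 = 238.10; M_reference = 10⁶/3200 = 312.50.
ΔM = 238.10 − 312.50 = -74.40 → -74 mireds.

-74 mireds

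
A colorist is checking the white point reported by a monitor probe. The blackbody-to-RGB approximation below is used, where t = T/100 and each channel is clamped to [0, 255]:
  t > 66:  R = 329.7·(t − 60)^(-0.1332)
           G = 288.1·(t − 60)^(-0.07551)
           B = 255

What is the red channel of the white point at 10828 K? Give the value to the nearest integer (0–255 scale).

197

t = 10828/100 = 108.28; the t > 66 branch applies.
R = 329.7·(108.28 − 60)^(-0.1332) = 329.7·48.28^(-0.1332) = 329.7·0.59665 = 196.717.
Rounded: 197.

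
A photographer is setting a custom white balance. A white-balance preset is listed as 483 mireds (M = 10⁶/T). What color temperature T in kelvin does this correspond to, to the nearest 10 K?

2070 K

T = 10⁶ / 483 = 2070.39 K → 2070 K.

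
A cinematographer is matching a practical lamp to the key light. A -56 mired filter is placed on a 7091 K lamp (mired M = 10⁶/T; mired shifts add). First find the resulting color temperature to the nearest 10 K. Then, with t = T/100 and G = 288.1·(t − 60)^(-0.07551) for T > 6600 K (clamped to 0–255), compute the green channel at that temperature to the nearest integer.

M_in = 10⁶/7091 = 141.02; M_out = 141.02 + (-56) = 85.02.
T_out = 10⁶/85.02 = 11761.4 K → 11760 K; t = 117.6.
G = 288.1·(117.6 − 60)^(-0.07551) = 288.1·57.6^(-0.07551) = 288.1·0.73633 = 212.136.
Rounded: 212.

212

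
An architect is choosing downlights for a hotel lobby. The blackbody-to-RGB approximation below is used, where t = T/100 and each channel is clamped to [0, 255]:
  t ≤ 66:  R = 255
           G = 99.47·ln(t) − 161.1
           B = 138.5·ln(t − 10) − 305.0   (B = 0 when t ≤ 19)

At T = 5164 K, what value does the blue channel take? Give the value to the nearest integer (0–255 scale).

t = 5164/100 = 51.64; the t ≤ 66 branch applies.
B = 138.5·ln(51.64 − 10) − 305.0 = 138.5·ln 41.64 − 305.0 = 138.5·3.7291 − 305.0 = 211.475.
Rounded: 211.

211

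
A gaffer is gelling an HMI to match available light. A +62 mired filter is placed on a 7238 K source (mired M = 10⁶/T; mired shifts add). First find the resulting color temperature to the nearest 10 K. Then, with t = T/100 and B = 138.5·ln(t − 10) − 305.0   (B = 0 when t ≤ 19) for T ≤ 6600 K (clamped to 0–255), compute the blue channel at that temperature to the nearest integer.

206

M_in = 10⁶/7238 = 138.16; M_out = 138.16 + (+62) = 200.16.
T_out = 10⁶/200.16 = 4996.0 K → 5000 K; t = 50.
B = 138.5·ln(50 − 10) − 305.0 = 138.5·ln 40 − 305.0 = 138.5·3.6889 − 305.0 = 205.910.
Rounded: 206.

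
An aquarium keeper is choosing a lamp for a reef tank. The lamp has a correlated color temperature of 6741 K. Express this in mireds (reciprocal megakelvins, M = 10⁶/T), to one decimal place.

148.3 mireds

M = 10⁶ / 6741 = 148.346 → 148.3 mireds.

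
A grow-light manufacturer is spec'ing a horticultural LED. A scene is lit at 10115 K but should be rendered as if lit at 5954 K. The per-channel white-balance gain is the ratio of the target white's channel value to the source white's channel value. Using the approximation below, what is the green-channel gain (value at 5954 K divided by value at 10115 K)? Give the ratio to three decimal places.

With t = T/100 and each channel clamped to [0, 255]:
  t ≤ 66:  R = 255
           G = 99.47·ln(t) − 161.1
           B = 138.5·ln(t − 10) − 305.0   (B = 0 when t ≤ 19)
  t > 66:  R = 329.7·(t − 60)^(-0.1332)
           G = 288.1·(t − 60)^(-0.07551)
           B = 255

At 10115 K (t = 101.15):
  G = 288.1·(101.15 − 60)^(-0.07551) = 288.1·41.15^(-0.07551) = 288.1·0.75526 = 217.592.
At 5954 K (t = 59.54):
  G = 99.47·ln 59.54 − 161.1 = 99.47·4.0866 − 161.1 = 245.399.
Gain = 245.399 / 217.592 = 1.1278 → 1.128.

1.128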